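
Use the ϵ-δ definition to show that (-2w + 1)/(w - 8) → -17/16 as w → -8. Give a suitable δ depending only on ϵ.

Let ϵ > 0 be given. We want δ > 0 with 0 < |w + 8| < δ ⇒ |(-2w + 1)/(w - 8) + 17/16| < ϵ.
Combining over a common denominator, (-2w + 1)/(w - 8) + 17/16 = [(-2w + 1)·(-16) − 17·(w - 8)] / [(-16)·(w - 8)] = 15(w + 8) / ((-16)(w - 8)).
So |(-2w + 1)/(w - 8) + 17/16| = 15|w + 8| / (16·|w − 8|).
Require δ ≤ 8, so |w − 8| ≥ |-16| − |w + 8| > 16 − 8 = 8.
Hence |(-2w + 1)/(w - 8) + 17/16| < 15|w + 8|/(16·8) = (15/128)|w + 8|, which is < ϵ once |w + 8| < (128/15)ϵ.
Take δ = min(8, (128/15)ϵ). Then 0 < |w + 8| < δ forces both bounds, so |(-2w + 1)/(w - 8) + 17/16| < ϵ.

δ = min(8, (128/15)ϵ)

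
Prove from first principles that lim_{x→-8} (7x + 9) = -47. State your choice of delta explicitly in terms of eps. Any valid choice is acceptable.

Let eps > 0. We need delta > 0 so that 0 < |x + 8| < delta implies |(7x + 9) + 47| < eps.
Since (7x + 9) + 47 = 7(x + 8), we have |(7x + 9) + 47| = 7|x + 8|.
So 7|x + 8| < eps exactly when |x + 8| < eps/7.
Take delta = eps/7. If 0 < |x + 8| < delta then |(7x + 9) + 47| = 7|x + 8| < 7·(eps/7) = eps.

delta = eps/7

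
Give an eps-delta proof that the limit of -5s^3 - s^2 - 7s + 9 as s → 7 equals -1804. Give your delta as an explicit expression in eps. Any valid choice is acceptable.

Let eps > 0 be given. We want delta > 0 such that 0 < |s − 7| < delta implies |(-5s^3 - s^2 - 7s + 9) + 1804| < eps.
(-5s^3 - s^2 - 7s + 9) + 1804 = -5s^3 - s^2 - 7s + 1813 = (s − 7)(-5s^2 - 36s - 259).
So |(-5s^3 - s^2 - 7s + 9) + 1804| = |s − 7|·|-5s^2 - 36s - 259|.
Require delta ≤ 1. Then |s − 7| < 1 gives |s| < 8, and by the triangle inequality |-5s^2 - 36s - 259| ≤ 5·8^2 + 36·8 + 259 = 867.
Hence |(-5s^3 - s^2 - 7s + 9) + 1804| ≤ 867|s − 7| < eps provided |s − 7| < eps/867.
Take delta = min(1, eps/867). Then 0 < |s − 7| < delta gives both |s − 7| < 1 and |s − 7| < eps/867, so |(-5s^3 - s^2 - 7s + 9) + 1804| < eps.

delta = min(1, eps/867)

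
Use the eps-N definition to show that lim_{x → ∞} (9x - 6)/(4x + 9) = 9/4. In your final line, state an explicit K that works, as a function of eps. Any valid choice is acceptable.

K = (105/16)/eps

Let eps > 0 be given. We seek K > 0 such that x > K implies |(9x - 6)/(4x + 9) − (9/4)| < eps.
(9x - 6)/(4x + 9) − (9/4) = (4(9x - 6) − 9(4x + 9)) / (4(4x + 9)) = -105/(4(4x + 9)).
For x > 0 we have 4x + 9 > 4x, so |(9x - 6)/(4x + 9) − (9/4)| = 105/(4(4x + 9)) < 105/(4·4x) = (105/16)/x.
Thus |(9x - 6)/(4x + 9) − (9/4)| < eps whenever x > (105/16)/eps.
Take K = (105/16)/eps. If x > K then |(9x - 6)/(4x + 9) − (9/4)| < (105/16)/x < eps.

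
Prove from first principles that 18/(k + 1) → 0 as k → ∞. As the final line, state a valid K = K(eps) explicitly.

K = 18/eps

Fix eps > 0. For k ≥ 1, |18/(k + 1) − 0| = 18/(k + 1) ≤ 18/k.
We need 18/k < eps, i.e. k > 18/eps.
Take K = 18/eps. If k > K then |18/(k + 1)| ≤ 18/k < eps.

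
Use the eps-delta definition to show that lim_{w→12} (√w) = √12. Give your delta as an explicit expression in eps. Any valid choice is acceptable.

Let eps > 0. We want delta > 0 such that 0 < |w − 12| < delta implies |√w − √12| < eps.
Rationalise: √w − √12 = (w − 12)/(√w + √12), so |√w − √12| = |w − 12|/(√w + √12).
Restrict delta ≤ 12 so that |w − 12| < 12 forces w > 0, and then √w + √12 > √12.
Hence |√w − √12| < |w − 12|/√12, which is < eps once |w − 12| < √12·eps.
Take delta = min(12, √12·eps). If 0 < |w − 12| < delta then w > 0 and |√w − √12| < |w − 12|/√12 < eps.

delta = min(12, √12·eps)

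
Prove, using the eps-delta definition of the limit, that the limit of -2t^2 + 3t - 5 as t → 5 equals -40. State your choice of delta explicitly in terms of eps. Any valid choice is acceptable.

Let eps > 0 be given. We want delta > 0 such that 0 < |t − 5| < delta implies |(-2t^2 + 3t - 5) + 40| < eps.
(-2t^2 + 3t - 5) + 40 = -2t^2 + 3t + 35 = (t − 5)(-2t - 7).
So |(-2t^2 + 3t - 5) + 40| = |t − 5|·|-2t - 7|.
Assume first that |t − 5| < 1, so |t| < 6. Then |-2t - 7| ≤ 2·6 + 7 = 19.
Hence |(-2t^2 + 3t - 5) + 40| ≤ 19|t − 5| < eps provided |t − 5| < eps/19.
Take delta = min(1, eps/19). Then 0 < |t − 5| < delta gives both |t − 5| < 1 and |t − 5| < eps/19, so |(-2t^2 + 3t - 5) + 40| < eps.

delta = min(1, eps/19)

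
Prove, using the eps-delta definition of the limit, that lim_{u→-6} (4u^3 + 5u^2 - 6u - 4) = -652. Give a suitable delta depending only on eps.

Let eps > 0 be given. We want delta > 0 such that 0 < |u + 6| < delta implies |(4u^3 + 5u^2 - 6u - 4) + 652| < eps.
(4u^3 + 5u^2 - 6u - 4) + 652 = 4u^3 + 5u^2 - 6u + 648 = (u + 6)(4u^2 - 19u + 108).
So |(4u^3 + 5u^2 - 6u - 4) + 652| = |u + 6|·|4u^2 - 19u + 108|.
Assume first that |u + 6| < 1, so |u| < 7. Then |4u^2 - 19u + 108| ≤ 4·7^2 + 19·7 + 108 = 437.
Hence |(4u^3 + 5u^2 - 6u - 4) + 652| ≤ 437|u + 6| < eps provided |u + 6| < eps/437.
Choosing delta = min(1, eps/437) ensures both conditions, hence |(4u^3 + 5u^2 - 6u - 4) + 652| < eps.

delta = min(1, eps/437)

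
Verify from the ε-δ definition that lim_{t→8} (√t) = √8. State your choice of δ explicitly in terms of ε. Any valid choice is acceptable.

Suppose ε > 0. We want δ > 0 such that 0 < |t − 8| < δ implies |√t − √8| < ε.
Multiplying by the conjugate, |√t − √8| = |t − 8|/(√t + √8).
Restrict δ ≤ 8 so that |t − 8| < 8 forces t > 0, and then √t + √8 > √8.
Hence |√t − √8| < |t − 8|/√8, which is < ε once |t − 8| < √8·ε.
Take δ = min(8, √8·ε). If 0 < |t − 8| < δ then t > 0 and |√t − √8| < |t − 8|/√8 < ε.

δ = min(8, √8·ε)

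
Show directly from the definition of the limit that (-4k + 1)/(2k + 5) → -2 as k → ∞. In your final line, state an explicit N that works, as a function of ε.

N = (11/2)/ε

Let ε > 0. For k ≥ 1, |(-4k + 1)/(2k + 5) + 2| = |22|/(2(2k + 5)) = 22/(2(2k + 5)).
Since 2k + 5 ≥ 2k for k ≥ 1, this is ≤ 22/(2·2k) = (11/2)/k.
So |(-4k + 1)/(2k + 5) + 2| < ε whenever k > (11/2)/ε.
Take N = (11/2)/ε. If k > N then |(-4k + 1)/(2k + 5) + 2| ≤ (11/2)/k < ε.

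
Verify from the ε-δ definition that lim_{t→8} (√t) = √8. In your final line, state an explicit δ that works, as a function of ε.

Suppose ε > 0. We want δ > 0 such that 0 < |t − 8| < δ implies |√t − √8| < ε.
Rationalise: √t − √8 = (t − 8)/(√t + √8), so |√t − √8| = |t − 8|/(√t + √8).
Restrict δ ≤ 8 so that |t − 8| < 8 forces t > 0, and then √t + √8 > √8.
Hence |√t − √8| < |t − 8|/√8, which is < ε once |t − 8| < √8·ε.
Take δ = min(8, √8·ε). If 0 < |t − 8| < δ then t > 0 and |√t − √8| < |t − 8|/√8 < ε.

δ = min(8, √8·ε)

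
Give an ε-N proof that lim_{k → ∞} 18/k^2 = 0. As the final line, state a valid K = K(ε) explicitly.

Let ε > 0 be given. For k ≥ 1, |18/k^2 − 0| = 18/k^2.
18/k^2 < ε ⇔ k^2 > 18/ε ⇔ k > (18/ε)^{1/2}.
Take K = (18/ε)^{1/2}. Then k > K implies 18/k^2 < ε.

K = (18/ε)^{1/2}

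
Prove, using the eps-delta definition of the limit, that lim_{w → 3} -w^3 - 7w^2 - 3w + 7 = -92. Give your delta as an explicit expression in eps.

Suppose eps > 0. We want delta > 0 such that 0 < |w − 3| < delta implies |(-w^3 - 7w^2 - 3w + 7) + 92| < eps.
(-w^3 - 7w^2 - 3w + 7) + 92 = -w^3 - 7w^2 - 3w + 99 = (w − 3)(-w^2 - 10w - 33).
So |(-w^3 - 7w^2 - 3w + 7) + 92| = |w − 3|·|-w^2 - 10w - 33|.
Assume first that |w − 3| < 2, so |w| < 5. Then |-w^2 - 10w - 33| ≤ 5^2 + 10·5 + 33 = 108.
Hence |(-w^3 - 7w^2 - 3w + 7) + 92| ≤ 108|w − 3| < eps provided |w − 3| < eps/108.
Take delta = min(2, eps/108). Then 0 < |w − 3| < delta gives both |w − 3| < 2 and |w − 3| < eps/108, so |(-w^3 - 7w^2 - 3w + 7) + 92| < eps.

delta = min(2, eps/108)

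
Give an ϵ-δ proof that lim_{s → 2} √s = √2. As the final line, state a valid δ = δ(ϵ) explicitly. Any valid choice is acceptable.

δ = min(2, √2·ϵ)

Fix ϵ > 0. We want δ > 0 such that 0 < |s − 2| < δ implies |√s − √2| < ϵ.
Rationalise: √s − √2 = (s − 2)/(√s + √2), so |√s − √2| = |s − 2|/(√s + √2).
Restrict δ ≤ 2 so that |s − 2| < 2 forces s > 0, and then √s + √2 > √2.
Hence |√s − √2| < |s − 2|/√2, which is < ϵ once |s − 2| < √2·ϵ.
Take δ = min(2, √2·ϵ). If 0 < |s − 2| < δ then s > 0 and |√s − √2| < |s − 2|/√2 < ϵ.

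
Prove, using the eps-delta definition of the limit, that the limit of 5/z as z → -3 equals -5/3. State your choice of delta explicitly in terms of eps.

delta = min(3/2, (9/10)eps)

Let eps > 0. We seek delta > 0 such that 0 < |z + 3| < delta implies |5/z + 5/3| < eps.
|5/z + 5/3| = 5·|-3 − z|/(3·|z|) = 5|z + 3|/(3|z|).
Restrict delta ≤ 3/2. Then |z + 3| < 3/2 gives |z| > 3/2, so 3|z| > 9/2.
Then |5/z + 5/3| < 5|z + 3|/(9/2), which is < eps when |z + 3| < (9/10)eps.
Take delta = min(3/2, (9/10)eps). Then 0 < |z + 3| < delta gives both |z + 3| < 3/2 and |z + 3| < (9/10)eps, so |5/z + 5/3| < eps.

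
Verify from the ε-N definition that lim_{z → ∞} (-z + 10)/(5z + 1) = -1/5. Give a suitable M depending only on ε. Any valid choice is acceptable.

Let ε > 0 be given. We seek M > 0 such that z > M implies |(-z + 10)/(5z + 1) + 1/5| < ε.
(-z + 10)/(5z + 1) + 1/5 = (5(-z + 10) − (-1)(5z + 1)) / (5(5z + 1)) = 51/(5(5z + 1)).
For z > 0 we have 5z + 1 > 5z, so |(-z + 10)/(5z + 1) + 1/5| = 51/(5(5z + 1)) < 51/(5·5z) = (51/25)/z.
Thus |(-z + 10)/(5z + 1) + 1/5| < ε whenever z > (51/25)/ε.
Take M = (51/25)/ε. If z > M then |(-z + 10)/(5z + 1) + 1/5| < (51/25)/z < ε.

M = (51/25)/ε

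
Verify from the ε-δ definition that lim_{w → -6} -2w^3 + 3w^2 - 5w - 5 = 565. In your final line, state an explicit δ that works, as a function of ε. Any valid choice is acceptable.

δ = min(2, ε/343)

Suppose ε > 0. We want δ > 0 such that 0 < |w + 6| < δ implies |(-2w^3 + 3w^2 - 5w - 5) − 565| < ε.
(-2w^3 + 3w^2 - 5w - 5) − 565 = -2w^3 + 3w^2 - 5w - 570 = (w + 6)(-2w^2 + 15w - 95).
So |(-2w^3 + 3w^2 - 5w - 5) − 565| = |w + 6|·|-2w^2 + 15w - 95|.
Require δ ≤ 2. Then |w + 6| < 2 gives |w| < 8, and by the triangle inequality |-2w^2 + 15w - 95| ≤ 2·8^2 + 15·8 + 95 = 343.
Hence |(-2w^3 + 3w^2 - 5w - 5) − 565| ≤ 343|w + 6| < ε provided |w + 6| < ε/343.
Choosing δ = min(2, ε/343) ensures both conditions, hence |(-2w^3 + 3w^2 - 5w - 5) − 565| < ε.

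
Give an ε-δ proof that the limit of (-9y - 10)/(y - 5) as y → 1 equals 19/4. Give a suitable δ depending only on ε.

Let ε > 0 be given. We want δ > 0 with 0 < |y − 1| < δ ⇒ |(-9y - 10)/(y - 5) − (19/4)| < ε.
Combining over a common denominator, (-9y - 10)/(y - 5) − (19/4) = [(-9y - 10)·(-4) − (-19)·(y - 5)] / [(-4)·(y - 5)] = 55(y − 1) / ((-4)(y - 5)).
So |(-9y - 10)/(y - 5) − (19/4)| = 55|y − 1| / (4·|y − 5|).
Restrict δ ≤ 2. Then |y − 1| < 2 gives |y − 5| = |(y − 1) + (-4)| ≥ 4 − 2 = 2.
Hence |(-9y - 10)/(y - 5) − (19/4)| < 55|y − 1|/(4·2) = (55/8)|y − 1|, which is < ε once |y − 1| < (8/55)ε.
Take δ = min(2, (8/55)ε). Then 0 < |y − 1| < δ forces both bounds, so |(-9y - 10)/(y - 5) − (19/4)| < ε.

δ = min(2, (8/55)ε)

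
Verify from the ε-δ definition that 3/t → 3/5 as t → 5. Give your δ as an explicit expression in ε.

δ = min(5/2, (25/6)ε)

Let ε > 0 be given. We seek δ > 0 such that 0 < |t − 5| < δ implies |3/t − (3/5)| < ε.
|3/t − (3/5)| = 3·|5 − t|/(5·|t|) = 3|t − 5|/(5|t|).
Require δ ≤ 5/2 so that |t| > 5 − 5/2 = 5/2, hence 5|t| > 25/2.
Then |3/t − (3/5)| < 3|t − 5|/(25/2), which is < ε when |t − 5| < (25/6)ε.
Take δ = min(5/2, (25/6)ε). Then 0 < |t − 5| < δ gives both |t − 5| < 5/2 and |t − 5| < (25/6)ε, so |3/t − (3/5)| < ε.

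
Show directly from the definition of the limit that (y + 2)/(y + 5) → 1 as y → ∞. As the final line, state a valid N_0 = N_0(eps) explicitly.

Suppose eps > 0. We seek N_0 > 0 such that y > N_0 implies |(y + 2)/(y + 5) − 1| < eps.
(y + 2)/(y + 5) − 1 = ((y + 2) − (y + 5)) / ((y + 5)) = -3/((y + 5)).
For y > 0 we have y + 5 > y, so |(y + 2)/(y + 5) − 1| = 3/((y + 5)) < 3/(y) = 3/y.
Thus |(y + 2)/(y + 5) − 1| < eps whenever y > 3/eps.
Take N_0 = 3/eps. If y > N_0 then |(y + 2)/(y + 5) − 1| < 3/y < eps.

N_0 = 3/eps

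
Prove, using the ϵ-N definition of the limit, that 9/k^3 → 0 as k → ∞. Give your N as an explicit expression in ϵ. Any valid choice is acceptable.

N = (9/ϵ)^{1/3}

Let ϵ > 0. For k ≥ 1, |9/k^3 − 0| = 9/k^3.
9/k^3 < ϵ ⇔ k^3 > 9/ϵ ⇔ k > (9/ϵ)^{1/3}.
Take N = (9/ϵ)^{1/3}. Then k > N implies 9/k^3 < ϵ.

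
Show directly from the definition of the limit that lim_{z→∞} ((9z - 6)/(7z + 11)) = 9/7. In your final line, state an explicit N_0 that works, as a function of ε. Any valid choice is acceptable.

N_0 = (141/49)/ε

Suppose ε > 0. We seek N_0 > 0 such that z > N_0 implies |(9z - 6)/(7z + 11) − (9/7)| < ε.
(9z - 6)/(7z + 11) − (9/7) = (7(9z - 6) − 9(7z + 11)) / (7(7z + 11)) = -141/(7(7z + 11)).
For z > 0 we have 7z + 11 > 7z, so |(9z - 6)/(7z + 11) − (9/7)| = 141/(7(7z + 11)) < 141/(7·7z) = (141/49)/z.
Thus |(9z - 6)/(7z + 11) − (9/7)| < ε whenever z > (141/49)/ε.
Take N_0 = (141/49)/ε. If z > N_0 then |(9z - 6)/(7z + 11) − (9/7)| < (141/49)/z < ε.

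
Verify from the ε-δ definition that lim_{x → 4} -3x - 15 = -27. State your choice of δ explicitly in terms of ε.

δ = ε/3

Let ε > 0. We need δ > 0 so that 0 < |x − 4| < δ implies |(-3x - 15) + 27| < ε.
Since (-3x - 15) + 27 = -3(x − 4), we have |(-3x - 15) + 27| = 3|x − 4|.
Thus it suffices that |x − 4| < ε/3.
Take δ = ε/3. If 0 < |x − 4| < δ then |(-3x - 15) + 27| = 3|x − 4| < 3·(ε/3) = ε.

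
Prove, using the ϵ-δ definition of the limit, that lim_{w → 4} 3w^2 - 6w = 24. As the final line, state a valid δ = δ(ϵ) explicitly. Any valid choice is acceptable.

Suppose ϵ > 0. We want δ > 0 such that 0 < |w − 4| < δ implies |(3w^2 - 6w) − 24| < ϵ.
(3w^2 - 6w) − 24 = 3w^2 - 6w - 24 = (w − 4)(3w + 6).
So |(3w^2 - 6w) − 24| = |w − 4|·|3w + 6|.
Require δ ≤ 2. Then |w − 4| < 2 gives |w| < 6, and by the triangle inequality |3w + 6| ≤ 3·6 + 6 = 24.
Hence |(3w^2 - 6w) − 24| ≤ 24|w − 4| < ϵ provided |w − 4| < ϵ/24.
Choosing δ = min(2, ϵ/24) ensures both conditions, hence |(3w^2 - 6w) − 24| < ϵ.

δ = min(2, ϵ/24)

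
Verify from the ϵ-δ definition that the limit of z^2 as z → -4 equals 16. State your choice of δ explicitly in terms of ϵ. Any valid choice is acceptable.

Fix ϵ > 0. We seek δ > 0 with 0 < |z + 4| < δ ⇒ |z^2 − 16| < ϵ.
Factor: z^2 − 16 = (z + 4)(z - 4), so |z^2 − 16| = |z + 4|·|z - 4|.
Restrict δ ≤ 2. Then |z + 4| < 2 gives |z| < 6, so by the triangle inequality |z - 4| ≤ 6 + 4 = 10.
Hence |z^2 − 16| ≤ 10|z + 4|, which is < ϵ once |z + 4| < ϵ/10.
Take δ = min(2, ϵ/10). If 0 < |z + 4| < δ then both bounds hold and |z^2 − 16| ≤ 10|z + 4| < 10·(ϵ/10) = ϵ.

δ = min(2, ϵ/10)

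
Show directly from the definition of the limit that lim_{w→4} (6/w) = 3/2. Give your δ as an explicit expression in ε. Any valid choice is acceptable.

δ = min(2, (4/3)ε)

Fix ε > 0. We seek δ > 0 such that 0 < |w − 4| < δ implies |6/w − (3/2)| < ε.
|6/w − (3/2)| = 6·|4 − w|/(4·|w|) = 6|w − 4|/(4|w|).
Require δ ≤ 2 so that |w| > 4 − 2 = 2, hence 4|w| > 8.
Then |6/w − (3/2)| < 6|w − 4|/8, which is < ε when |w − 4| < (4/3)ε.
Take δ = min(2, (4/3)ε). Then 0 < |w − 4| < δ gives both |w − 4| < 2 and |w − 4| < (4/3)ε, so |6/w − (3/2)| < ε.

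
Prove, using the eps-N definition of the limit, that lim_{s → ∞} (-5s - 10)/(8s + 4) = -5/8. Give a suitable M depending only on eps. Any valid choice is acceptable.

Fix eps > 0. We seek M > 0 such that s > M implies |(-5s - 10)/(8s + 4) + 5/8| < eps.
(-5s - 10)/(8s + 4) + 5/8 = (8(-5s - 10) − (-5)(8s + 4)) / (8(8s + 4)) = -60/(8(8s + 4)).
For s > 0 we have 8s + 4 > 8s, so |(-5s - 10)/(8s + 4) + 5/8| = 60/(8(8s + 4)) < 60/(8·8s) = (15/16)/s.
Thus |(-5s - 10)/(8s + 4) + 5/8| < eps whenever s > (15/16)/eps.
Take M = (15/16)/eps. If s > M then |(-5s - 10)/(8s + 4) + 5/8| < (15/16)/s < eps.

M = (15/16)/eps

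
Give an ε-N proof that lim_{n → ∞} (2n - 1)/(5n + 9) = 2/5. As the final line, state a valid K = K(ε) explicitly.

K = (23/25)/ε

Fix ε > 0. For n ≥ 1, |(2n - 1)/(5n + 9) − (2/5)| = |-23|/(5(5n + 9)) = 23/(5(5n + 9)).
Since 5n + 9 ≥ 5n for n ≥ 1, this is ≤ 23/(5·5n) = (23/25)/n.
So |(2n - 1)/(5n + 9) − (2/5)| < ε whenever n > (23/25)/ε.
Take K = (23/25)/ε. If n > K then |(2n - 1)/(5n + 9) − (2/5)| ≤ (23/25)/n < ε.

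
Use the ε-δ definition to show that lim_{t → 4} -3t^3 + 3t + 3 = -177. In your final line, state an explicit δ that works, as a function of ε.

δ = min(1, ε/180)

Let ε > 0. We want δ > 0 such that 0 < |t − 4| < δ implies |(-3t^3 + 3t + 3) + 177| < ε.
(-3t^3 + 3t + 3) + 177 = -3t^3 + 3t + 180 = (t − 4)(-3t^2 - 12t - 45).
So |(-3t^3 + 3t + 3) + 177| = |t − 4|·|-3t^2 - 12t - 45|.
Assume first that |t − 4| < 1, so |t| < 5. Then |-3t^2 - 12t - 45| ≤ 3·5^2 + 12·5 + 45 = 180.
Hence |(-3t^3 + 3t + 3) + 177| ≤ 180|t − 4| < ε provided |t − 4| < ε/180.
Choosing δ = min(1, ε/180) ensures both conditions, hence |(-3t^3 + 3t + 3) + 177| < ε.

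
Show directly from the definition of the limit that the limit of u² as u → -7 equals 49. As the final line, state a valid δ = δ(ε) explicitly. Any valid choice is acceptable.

Fix ε > 0. We seek δ > 0 with 0 < |u + 7| < δ ⇒ |u² − 49| < ε.
Factor: u² − 49 = (u + 7)(u - 7), so |u² − 49| = |u + 7|·|u - 7|.
Impose δ ≤ 1 so that |u| < 8; then |u - 7| ≤ 15.
Hence |u² − 49| ≤ 15|u + 7|, which is < ε once |u + 7| < ε/15.
Take δ = min(1, ε/15). If 0 < |u + 7| < δ then both bounds hold and |u² − 49| ≤ 15|u + 7| < 15·(ε/15) = ε.

δ = min(1, ε/15)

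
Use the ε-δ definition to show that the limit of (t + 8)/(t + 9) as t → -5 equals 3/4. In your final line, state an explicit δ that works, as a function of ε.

Fix ε > 0. We want δ > 0 with 0 < |t + 5| < δ ⇒ |(t + 8)/(t + 9) − (3/4)| < ε.
Combining over a common denominator, (t + 8)/(t + 9) − (3/4) = [(t + 8)·4 − 3·(t + 9)] / [4·(t + 9)] = 1(t + 5) / (4(t + 9)).
So |(t + 8)/(t + 9) − (3/4)| = |t + 5| / (4·|t + 9|).
Restrict δ ≤ 2. Then |t + 5| < 2 gives |t + 9| = |(t + 5) + 4| ≥ 4 − 2 = 2.
Hence |(t + 8)/(t + 9) − (3/4)| < |t + 5|/(4·2) = (1/8)|t + 5|, which is < ε once |t + 5| < 8ε.
Take δ = min(2, 8ε). Then 0 < |t + 5| < δ forces both bounds, so |(t + 8)/(t + 9) − (3/4)| < ε.

δ = min(2, 8ε)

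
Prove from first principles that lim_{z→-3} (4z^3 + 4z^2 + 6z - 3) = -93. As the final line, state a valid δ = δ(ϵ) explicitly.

δ = min(2, ϵ/170)

Suppose ϵ > 0. We want δ > 0 such that 0 < |z + 3| < δ implies |(4z^3 + 4z^2 + 6z - 3) + 93| < ϵ.
(4z^3 + 4z^2 + 6z - 3) + 93 = 4z^3 + 4z^2 + 6z + 90 = (z + 3)(4z^2 - 8z + 30).
So |(4z^3 + 4z^2 + 6z - 3) + 93| = |z + 3|·|4z^2 - 8z + 30|.
Require δ ≤ 2. Then |z + 3| < 2 gives |z| < 5, and by the triangle inequality |4z^2 - 8z + 30| ≤ 4·5^2 + 8·5 + 30 = 170.
Hence |(4z^3 + 4z^2 + 6z - 3) + 93| ≤ 170|z + 3| < ϵ provided |z + 3| < ϵ/170.
Choosing δ = min(2, ϵ/170) ensures both conditions, hence |(4z^3 + 4z^2 + 6z - 3) + 93| < ϵ.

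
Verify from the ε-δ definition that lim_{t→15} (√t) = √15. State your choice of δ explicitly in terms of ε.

δ = min(15, √15·ε)

Let ε > 0. We want δ > 0 such that 0 < |t − 15| < δ implies |√t − √15| < ε.
Multiplying by the conjugate, |√t − √15| = |t − 15|/(√t + √15).
Restrict δ ≤ 15 so that |t − 15| < 15 forces t > 0, and then √t + √15 > √15.
Hence |√t − √15| < |t − 15|/√15, which is < ε once |t − 15| < √15·ε.
Take δ = min(15, √15·ε). If 0 < |t − 15| < δ then t > 0 and |√t − √15| < |t − 15|/√15 < ε.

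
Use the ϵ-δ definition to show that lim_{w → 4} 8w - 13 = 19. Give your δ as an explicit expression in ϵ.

δ = ϵ/8

Let ϵ > 0 be given. We need δ > 0 so that 0 < |w − 4| < δ implies |(8w - 13) − 19| < ϵ.
Since (8w - 13) − 19 = 8(w − 4), we have |(8w - 13) − 19| = 8|w − 4|.
So 8|w − 4| < ϵ exactly when |w − 4| < ϵ/8.
Take δ = ϵ/8. If 0 < |w − 4| < δ then |(8w - 13) − 19| = 8|w − 4| < 8·(ϵ/8) = ϵ.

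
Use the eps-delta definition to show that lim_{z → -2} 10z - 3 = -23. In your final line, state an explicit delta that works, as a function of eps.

delta = eps/10

Let eps > 0 be given. We need delta > 0 so that 0 < |z + 2| < delta implies |(10z - 3) + 23| < eps.
Since (10z - 3) + 23 = 10(z + 2), we have |(10z - 3) + 23| = 10|z + 2|.
So 10|z + 2| < eps exactly when |z + 2| < eps/10.
Take delta = eps/10. If 0 < |z + 2| < delta then |(10z - 3) + 23| = 10|z + 2| < 10·(eps/10) = eps.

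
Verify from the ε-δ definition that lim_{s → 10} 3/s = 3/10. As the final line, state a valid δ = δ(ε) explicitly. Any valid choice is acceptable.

δ = min(5, (50/3)ε)

Fix ε > 0. We seek δ > 0 such that 0 < |s − 10| < δ implies |3/s − (3/10)| < ε.
|3/s − (3/10)| = 3·|10 − s|/(10·|s|) = 3|s − 10|/(10|s|).
Require δ ≤ 5 so that |s| > 10 − 5 = 5, hence 10|s| > 50.
Then |3/s − (3/10)| < 3|s − 10|/50, which is < ε when |s − 10| < (50/3)ε.
Take δ = min(5, (50/3)ε). Then 0 < |s − 10| < δ gives both |s − 10| < 5 and |s − 10| < (50/3)ε, so |3/s − (3/10)| < ε.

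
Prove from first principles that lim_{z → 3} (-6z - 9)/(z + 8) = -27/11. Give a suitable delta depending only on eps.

Let eps > 0. We want delta > 0 with 0 < |z − 3| < delta ⇒ |(-6z - 9)/(z + 8) + 27/11| < eps.
Combining over a common denominator, (-6z - 9)/(z + 8) + 27/11 = [(-6z - 9)·11 − (-27)·(z + 8)] / [11·(z + 8)] = -39(z − 3) / (11(z + 8)).
So |(-6z - 9)/(z + 8) + 27/11| = 39|z − 3| / (11·|z + 8|).
Require delta ≤ 11/2, so |z + 8| ≥ |11| − |z − 3| > 11 − 11/2 = 11/2.
Hence |(-6z - 9)/(z + 8) + 27/11| < 39|z − 3|/(11·(11/2)) = (78/121)|z − 3|, which is < eps once |z − 3| < (121/78)eps.
Take delta = min(11/2, (121/78)eps). Then 0 < |z − 3| < delta forces both bounds, so |(-6z - 9)/(z + 8) + 27/11| < eps.

delta = min(11/2, (121/78)eps)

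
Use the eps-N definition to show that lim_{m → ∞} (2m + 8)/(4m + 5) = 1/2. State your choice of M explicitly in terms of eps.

M = (11/8)/eps

Let eps > 0 be given. For m ≥ 1, |(2m + 8)/(4m + 5) − (1/2)| = |22|/(4(4m + 5)) = 22/(4(4m + 5)).
Since 4m + 5 ≥ 4m for m ≥ 1, this is ≤ 22/(4·4m) = (11/8)/m.
So |(2m + 8)/(4m + 5) − (1/2)| < eps whenever m > (11/8)/eps.
Take M = (11/8)/eps. If m > M then |(2m + 8)/(4m + 5) − (1/2)| ≤ (11/8)/m < eps.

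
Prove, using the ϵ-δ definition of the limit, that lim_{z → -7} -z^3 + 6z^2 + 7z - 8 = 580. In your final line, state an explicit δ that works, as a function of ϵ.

δ = min(1, ϵ/252)

Fix ϵ > 0. We want δ > 0 such that 0 < |z + 7| < δ implies |(-z^3 + 6z^2 + 7z - 8) − 580| < ϵ.
(-z^3 + 6z^2 + 7z - 8) − 580 = -z^3 + 6z^2 + 7z - 588 = (z + 7)(-z^2 + 13z - 84).
So |(-z^3 + 6z^2 + 7z - 8) − 580| = |z + 7|·|-z^2 + 13z - 84|.
Assume first that |z + 7| < 1, so |z| < 8. Then |-z^2 + 13z - 84| ≤ 8^2 + 13·8 + 84 = 252.
Hence |(-z^3 + 6z^2 + 7z - 8) − 580| ≤ 252|z + 7| < ϵ provided |z + 7| < ϵ/252.
Choosing δ = min(1, ϵ/252) ensures both conditions, hence |(-z^3 + 6z^2 + 7z - 8) − 580| < ϵ.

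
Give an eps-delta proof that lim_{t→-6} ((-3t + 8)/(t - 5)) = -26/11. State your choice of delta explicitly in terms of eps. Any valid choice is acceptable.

delta = min(11/2, (121/14)eps)

Fix eps > 0. We want delta > 0 with 0 < |t + 6| < delta ⇒ |(-3t + 8)/(t - 5) + 26/11| < eps.
Combining over a common denominator, (-3t + 8)/(t - 5) + 26/11 = [(-3t + 8)·(-11) − 26·(t - 5)] / [(-11)·(t - 5)] = 7(t + 6) / ((-11)(t - 5)).
So |(-3t + 8)/(t - 5) + 26/11| = 7|t + 6| / (11·|t − 5|).
Restrict delta ≤ 11/2. Then |t + 6| < 11/2 gives |t − 5| = |(t + 6) + (-11)| ≥ 11 − 11/2 = 11/2.
Hence |(-3t + 8)/(t - 5) + 26/11| < 7|t + 6|/(11·(11/2)) = (14/121)|t + 6|, which is < eps once |t + 6| < (121/14)eps.
Take delta = min(11/2, (121/14)eps). Then 0 < |t + 6| < delta forces both bounds, so |(-3t + 8)/(t - 5) + 26/11| < eps.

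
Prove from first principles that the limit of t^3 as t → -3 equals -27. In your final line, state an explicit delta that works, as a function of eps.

delta = min(2, eps/49)

Suppose eps > 0. We seek delta > 0 with 0 < |t + 3| < delta ⇒ |t^3 + 27| < eps.
Factor: t^3 + 27 = (t + 3)(t^2 - 3t + 9), so |t^3 + 27| = |t + 3|·|t^2 - 3t + 9|.
Restrict delta ≤ 2. Then |t + 3| < 2 gives |t| < 5, so by the triangle inequality |t^2 - 3t + 9| ≤ 5^2 + 3·5 + 9 = 49.
Hence |t^3 + 27| ≤ 49|t + 3|, which is < eps once |t + 3| < eps/49.
Take delta = min(2, eps/49). If 0 < |t + 3| < delta then both bounds hold and |t^3 + 27| ≤ 49|t + 3| < 49·(eps/49) = eps.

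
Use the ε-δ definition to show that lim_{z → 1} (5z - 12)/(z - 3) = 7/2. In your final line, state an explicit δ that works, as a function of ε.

Let ε > 0 be given. We want δ > 0 with 0 < |z − 1| < δ ⇒ |(5z - 12)/(z - 3) − (7/2)| < ε.
Combining over a common denominator, (5z - 12)/(z - 3) − (7/2) = [(5z - 12)·(-2) − (-7)·(z - 3)] / [(-2)·(z - 3)] = -3(z − 1) / ((-2)(z - 3)).
So |(5z - 12)/(z - 3) − (7/2)| = 3|z − 1| / (2·|z − 3|).
Require δ ≤ 1, so |z − 3| ≥ |-2| − |z − 1| > 2 − 1 = 1.
Hence |(5z - 12)/(z - 3) − (7/2)| < 3|z − 1|/(2·1) = (3/2)|z − 1|, which is < ε once |z − 1| < (2/3)ε.
Take δ = min(1, (2/3)ε). Then 0 < |z − 1| < δ forces both bounds, so |(5z - 12)/(z - 3) − (7/2)| < ε.

δ = min(1, (2/3)ε)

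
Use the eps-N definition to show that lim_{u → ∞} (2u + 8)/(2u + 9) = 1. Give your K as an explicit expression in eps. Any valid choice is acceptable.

Suppose eps > 0. We seek K > 0 such that u > K implies |(2u + 8)/(2u + 9) − 1| < eps.
(2u + 8)/(2u + 9) − 1 = (2(2u + 8) − 2(2u + 9)) / (2(2u + 9)) = -2/(2(2u + 9)).
For u > 0 we have 2u + 9 > 2u, so |(2u + 8)/(2u + 9) − 1| = 2/(2(2u + 9)) < 2/(2·2u) = (1/2)/u.
Thus |(2u + 8)/(2u + 9) − 1| < eps whenever u > (1/2)/eps.
Take K = (1/2)/eps. If u > K then |(2u + 8)/(2u + 9) − 1| < (1/2)/u < eps.

K = (1/2)/eps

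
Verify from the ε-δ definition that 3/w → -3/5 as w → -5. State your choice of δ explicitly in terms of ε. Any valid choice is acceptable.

δ = min(5/2, (25/6)ε)

Fix ε > 0. We seek δ > 0 such that 0 < |w + 5| < δ implies |3/w + 3/5| < ε.
|3/w + 3/5| = 3·|-5 − w|/(5·|w|) = 3|w + 5|/(5|w|).
Restrict δ ≤ 5/2. Then |w + 5| < 5/2 gives |w| > 5/2, so 5|w| > 25/2.
Then |3/w + 3/5| < 3|w + 5|/(25/2), which is < ε when |w + 5| < (25/6)ε.
Take δ = min(5/2, (25/6)ε). Then 0 < |w + 5| < δ gives both |w + 5| < 5/2 and |w + 5| < (25/6)ε, so |3/w + 3/5| < ε.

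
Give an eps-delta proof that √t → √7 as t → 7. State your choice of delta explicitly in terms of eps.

delta = min(7, √7·eps)

Let eps > 0. We want delta > 0 such that 0 < |t − 7| < delta implies |√t − √7| < eps.
Multiplying by the conjugate, |√t − √7| = |t − 7|/(√t + √7).
Restrict delta ≤ 7 so that |t − 7| < 7 forces t > 0, and then √t + √7 > √7.
Hence |√t − √7| < |t − 7|/√7, which is < eps once |t − 7| < √7·eps.
Take delta = min(7, √7·eps). If 0 < |t − 7| < delta then t > 0 and |√t − √7| < |t − 7|/√7 < eps.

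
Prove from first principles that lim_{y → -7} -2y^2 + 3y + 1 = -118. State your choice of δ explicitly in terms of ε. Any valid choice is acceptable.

δ = min(1, ε/33)

Let ε > 0 be given. We want δ > 0 such that 0 < |y + 7| < δ implies |(-2y^2 + 3y + 1) + 118| < ε.
(-2y^2 + 3y + 1) + 118 = -2y^2 + 3y + 119 = (y + 7)(-2y + 17).
So |(-2y^2 + 3y + 1) + 118| = |y + 7|·|-2y + 17|.
Assume first that |y + 7| < 1, so |y| < 8. Then |-2y + 17| ≤ 2·8 + 17 = 33.
Hence |(-2y^2 + 3y + 1) + 118| ≤ 33|y + 7| < ε provided |y + 7| < ε/33.
Choosing δ = min(1, ε/33) ensures both conditions, hence |(-2y^2 + 3y + 1) + 118| < ε.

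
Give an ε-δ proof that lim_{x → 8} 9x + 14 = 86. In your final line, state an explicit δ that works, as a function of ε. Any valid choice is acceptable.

Fix ε > 0. We need δ > 0 so that 0 < |x − 8| < δ implies |(9x + 14) − 86| < ε.
|(9x + 14) − 86| = |9x - 72| = 9|x − 8|.
Thus it suffices that |x − 8| < ε/9.
Take δ = ε/9. If 0 < |x − 8| < δ then |(9x + 14) − 86| = 9|x − 8| < 9·(ε/9) = ε.

δ = ε/9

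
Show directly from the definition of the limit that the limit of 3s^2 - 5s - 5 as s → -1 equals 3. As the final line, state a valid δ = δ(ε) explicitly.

Fix ε > 0. We want δ > 0 such that 0 < |s + 1| < δ implies |(3s^2 - 5s - 5) − 3| < ε.
(3s^2 - 5s - 5) − 3 = 3s^2 - 5s - 8 = (s + 1)(3s - 8).
So |(3s^2 - 5s - 5) − 3| = |s + 1|·|3s - 8|.
Assume first that |s + 1| < 1, so |s| < 2. Then |3s - 8| ≤ 3·2 + 8 = 14.
Hence |(3s^2 - 5s - 5) − 3| ≤ 14|s + 1| < ε provided |s + 1| < ε/14.
Take δ = min(1, ε/14). Then 0 < |s + 1| < δ gives both |s + 1| < 1 and |s + 1| < ε/14, so |(3s^2 - 5s - 5) − 3| < ε.

δ = min(1, ε/14)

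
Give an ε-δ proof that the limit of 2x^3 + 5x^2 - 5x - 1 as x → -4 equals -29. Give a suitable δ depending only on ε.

Suppose ε > 0. We want δ > 0 such that 0 < |x + 4| < δ implies |(2x^3 + 5x^2 - 5x - 1) + 29| < ε.
(2x^3 + 5x^2 - 5x - 1) + 29 = 2x^3 + 5x^2 - 5x + 28 = (x + 4)(2x^2 - 3x + 7).
So |(2x^3 + 5x^2 - 5x - 1) + 29| = |x + 4|·|2x^2 - 3x + 7|.
Require δ ≤ 1. Then |x + 4| < 1 gives |x| < 5, and by the triangle inequality |2x^2 - 3x + 7| ≤ 2·5^2 + 3·5 + 7 = 72.
Hence |(2x^3 + 5x^2 - 5x - 1) + 29| ≤ 72|x + 4| < ε provided |x + 4| < ε/72.
Take δ = min(1, ε/72). Then 0 < |x + 4| < δ gives both |x + 4| < 1 and |x + 4| < ε/72, so |(2x^3 + 5x^2 - 5x - 1) + 29| < ε.

δ = min(1, ε/72)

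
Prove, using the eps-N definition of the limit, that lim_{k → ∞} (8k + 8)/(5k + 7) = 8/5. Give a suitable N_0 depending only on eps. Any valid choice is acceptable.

Suppose eps > 0. For k ≥ 1, |(8k + 8)/(5k + 7) − (8/5)| = |-16|/(5(5k + 7)) = 16/(5(5k + 7)).
Since 5k + 7 ≥ 5k for k ≥ 1, this is ≤ 16/(5·5k) = (16/25)/k.
So |(8k + 8)/(5k + 7) − (8/5)| < eps whenever k > (16/25)/eps.
Take N_0 = (16/25)/eps. If k > N_0 then |(8k + 8)/(5k + 7) − (8/5)| ≤ (16/25)/k < eps.

N_0 = (16/25)/eps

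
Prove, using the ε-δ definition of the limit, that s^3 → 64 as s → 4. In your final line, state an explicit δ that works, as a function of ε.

δ = min(1, ε/61)

Fix ε > 0. We seek δ > 0 with 0 < |s − 4| < δ ⇒ |s^3 − 64| < ε.
Factor: s^3 − 64 = (s − 4)(s^2 + 4s + 16), so |s^3 − 64| = |s − 4|·|s^2 + 4s + 16|.
Impose δ ≤ 1 so that |s| < 5; then |s^2 + 4s + 16| ≤ 61.
Hence |s^3 − 64| ≤ 61|s − 4|, which is < ε once |s − 4| < ε/61.
Take δ = min(1, ε/61). If 0 < |s − 4| < δ then both bounds hold and |s^3 − 64| ≤ 61|s − 4| < 61·(ε/61) = ε.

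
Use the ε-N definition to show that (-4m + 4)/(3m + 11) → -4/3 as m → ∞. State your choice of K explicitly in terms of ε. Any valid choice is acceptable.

K = (56/9)/ε

Fix ε > 0. For m ≥ 1, |(-4m + 4)/(3m + 11) + 4/3| = |56|/(3(3m + 11)) = 56/(3(3m + 11)).
Since 3m + 11 ≥ 3m for m ≥ 1, this is ≤ 56/(3·3m) = (56/9)/m.
So |(-4m + 4)/(3m + 11) + 4/3| < ε whenever m > (56/9)/ε.
Take K = (56/9)/ε. If m > K then |(-4m + 4)/(3m + 11) + 4/3| ≤ (56/9)/m < ε.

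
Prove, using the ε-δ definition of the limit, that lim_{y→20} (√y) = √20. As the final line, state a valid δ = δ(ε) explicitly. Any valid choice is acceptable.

Fix ε > 0. We want δ > 0 such that 0 < |y − 20| < δ implies |√y − √20| < ε.
Rationalise: √y − √20 = (y − 20)/(√y + √20), so |√y − √20| = |y − 20|/(√y + √20).
Restrict δ ≤ 20 so that |y − 20| < 20 forces y > 0, and then √y + √20 > √20.
Hence |√y − √20| < |y − 20|/√20, which is < ε once |y − 20| < √20·ε.
Take δ = min(20, √20·ε). If 0 < |y − 20| < δ then y > 0 and |√y − √20| < |y − 20|/√20 < ε.

δ = min(20, √20·ε)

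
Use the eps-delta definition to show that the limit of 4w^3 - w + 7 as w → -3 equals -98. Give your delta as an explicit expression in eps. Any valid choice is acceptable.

Fix eps > 0. We want delta > 0 such that 0 < |w + 3| < delta implies |(4w^3 - w + 7) + 98| < eps.
(4w^3 - w + 7) + 98 = 4w^3 - w + 105 = (w + 3)(4w^2 - 12w + 35).
So |(4w^3 - w + 7) + 98| = |w + 3|·|4w^2 - 12w + 35|.
Assume first that |w + 3| < 1, so |w| < 4. Then |4w^2 - 12w + 35| ≤ 4·4^2 + 12·4 + 35 = 147.
Hence |(4w^3 - w + 7) + 98| ≤ 147|w + 3| < eps provided |w + 3| < eps/147.
Take delta = min(1, eps/147). Then 0 < |w + 3| < delta gives both |w + 3| < 1 and |w + 3| < eps/147, so |(4w^3 - w + 7) + 98| < eps.

delta = min(1, eps/147)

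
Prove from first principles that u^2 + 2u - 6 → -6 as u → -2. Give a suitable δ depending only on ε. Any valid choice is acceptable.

Let ε > 0. We want δ > 0 such that 0 < |u + 2| < δ implies |(u^2 + 2u - 6) + 6| < ε.
(u^2 + 2u - 6) + 6 = u^2 + 2u = (u + 2)(u).
So |(u^2 + 2u - 6) + 6| = |u + 2|·|u|.
Require δ ≤ 1. Then |u + 2| < 1 gives |u| < 3, and by the triangle inequality |u| ≤ 3 = 3.
Hence |(u^2 + 2u - 6) + 6| ≤ 3|u + 2| < ε provided |u + 2| < ε/3.
Choosing δ = min(1, ε/3) ensures both conditions, hence |(u^2 + 2u - 6) + 6| < ε.

δ = min(1, ε/3)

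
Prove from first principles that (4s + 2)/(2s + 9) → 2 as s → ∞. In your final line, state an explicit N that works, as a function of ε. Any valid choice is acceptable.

Suppose ε > 0. We seek N > 0 such that s > N implies |(4s + 2)/(2s + 9) − 2| < ε.
(4s + 2)/(2s + 9) − 2 = (2(4s + 2) − 4(2s + 9)) / (2(2s + 9)) = -32/(2(2s + 9)).
For s > 0 we have 2s + 9 > 2s, so |(4s + 2)/(2s + 9) − 2| = 32/(2(2s + 9)) < 32/(2·2s) = 8/s.
Thus |(4s + 2)/(2s + 9) − 2| < ε whenever s > 8/ε.
Take N = 8/ε. If s > N then |(4s + 2)/(2s + 9) − 2| < 8/s < ε.

N = 8/ε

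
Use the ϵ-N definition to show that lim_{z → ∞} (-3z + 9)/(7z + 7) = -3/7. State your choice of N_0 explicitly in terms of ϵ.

N_0 = (12/7)/ϵ

Let ϵ > 0 be given. We seek N_0 > 0 such that z > N_0 implies |(-3z + 9)/(7z + 7) + 3/7| < ϵ.
(-3z + 9)/(7z + 7) + 3/7 = (7(-3z + 9) − (-3)(7z + 7)) / (7(7z + 7)) = 84/(7(7z + 7)).
For z > 0 we have 7z + 7 > 7z, so |(-3z + 9)/(7z + 7) + 3/7| = 84/(7(7z + 7)) < 84/(7·7z) = (12/7)/z.
Thus |(-3z + 9)/(7z + 7) + 3/7| < ϵ whenever z > (12/7)/ϵ.
Take N_0 = (12/7)/ϵ. If z > N_0 then |(-3z + 9)/(7z + 7) + 3/7| < (12/7)/z < ϵ.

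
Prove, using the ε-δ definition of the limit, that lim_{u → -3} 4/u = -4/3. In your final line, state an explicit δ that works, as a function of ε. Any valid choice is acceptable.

Fix ε > 0. We seek δ > 0 such that 0 < |u + 3| < δ implies |4/u + 4/3| < ε.
|4/u + 4/3| = 4·|-3 − u|/(3·|u|) = 4|u + 3|/(3|u|).
Require δ ≤ 3/2 so that |u| > 3 − 3/2 = 3/2, hence 3|u| > 9/2.
Then |4/u + 4/3| < 4|u + 3|/(9/2), which is < ε when |u + 3| < (9/8)ε.
Take δ = min(3/2, (9/8)ε). Then 0 < |u + 3| < δ gives both |u + 3| < 3/2 and |u + 3| < (9/8)ε, so |4/u + 4/3| < ε.

δ = min(3/2, (9/8)ε)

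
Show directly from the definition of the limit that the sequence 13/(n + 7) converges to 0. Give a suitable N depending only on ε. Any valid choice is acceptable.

Fix ε > 0. For n ≥ 1, |13/(n + 7) − 0| = 13/(n + 7) ≤ 13/n.
We need 13/n < ε, i.e. n > 13/ε.
Take N = 13/ε. If n > N then |13/(n + 7)| ≤ 13/n < ε.

N = 13/ε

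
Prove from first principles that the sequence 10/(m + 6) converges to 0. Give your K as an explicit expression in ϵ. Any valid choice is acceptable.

Let ϵ > 0. For m ≥ 1, |10/(m + 6) − 0| = 10/(m + 6) ≤ 10/m.
We need 10/m < ϵ, i.e. m > 10/ϵ.
Take K = 10/ϵ. If m > K then |10/(m + 6)| ≤ 10/m < ϵ.

K = 10/ϵ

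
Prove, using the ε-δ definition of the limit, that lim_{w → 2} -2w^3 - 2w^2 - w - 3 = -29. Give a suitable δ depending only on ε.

Let ε > 0 be given. We want δ > 0 such that 0 < |w − 2| < δ implies |(-2w^3 - 2w^2 - w - 3) + 29| < ε.
(-2w^3 - 2w^2 - w - 3) + 29 = -2w^3 - 2w^2 - w + 26 = (w − 2)(-2w^2 - 6w - 13).
So |(-2w^3 - 2w^2 - w - 3) + 29| = |w − 2|·|-2w^2 - 6w - 13|.
Assume first that |w − 2| < 2, so |w| < 4. Then |-2w^2 - 6w - 13| ≤ 2·4^2 + 6·4 + 13 = 69.
Hence |(-2w^3 - 2w^2 - w - 3) + 29| ≤ 69|w − 2| < ε provided |w − 2| < ε/69.
Choosing δ = min(2, ε/69) ensures both conditions, hence |(-2w^3 - 2w^2 - w - 3) + 29| < ε.

δ = min(2, ε/69)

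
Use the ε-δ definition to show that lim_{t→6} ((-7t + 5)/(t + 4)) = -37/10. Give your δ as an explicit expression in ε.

δ = min(5, (50/33)ε)

Fix ε > 0. We want δ > 0 with 0 < |t − 6| < δ ⇒ |(-7t + 5)/(t + 4) + 37/10| < ε.
Combining over a common denominator, (-7t + 5)/(t + 4) + 37/10 = [(-7t + 5)·10 − (-37)·(t + 4)] / [10·(t + 4)] = -33(t − 6) / (10(t + 4)).
So |(-7t + 5)/(t + 4) + 37/10| = 33|t − 6| / (10·|t + 4|).
Require δ ≤ 5, so |t + 4| ≥ |10| − |t − 6| > 10 − 5 = 5.
Hence |(-7t + 5)/(t + 4) + 37/10| < 33|t − 6|/(10·5) = (33/50)|t − 6|, which is < ε once |t − 6| < (50/33)ε.
Take δ = min(5, (50/33)ε). Then 0 < |t − 6| < δ forces both bounds, so |(-7t + 5)/(t + 4) + 37/10| < ε.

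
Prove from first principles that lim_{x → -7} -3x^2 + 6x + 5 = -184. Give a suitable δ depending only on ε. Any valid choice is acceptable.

Fix ε > 0. We want δ > 0 such that 0 < |x + 7| < δ implies |(-3x^2 + 6x + 5) + 184| < ε.
(-3x^2 + 6x + 5) + 184 = -3x^2 + 6x + 189 = (x + 7)(-3x + 27).
So |(-3x^2 + 6x + 5) + 184| = |x + 7|·|-3x + 27|.
Assume first that |x + 7| < 1, so |x| < 8. Then |-3x + 27| ≤ 3·8 + 27 = 51.
Hence |(-3x^2 + 6x + 5) + 184| ≤ 51|x + 7| < ε provided |x + 7| < ε/51.
Take δ = min(1, ε/51). Then 0 < |x + 7| < δ gives both |x + 7| < 1 and |x + 7| < ε/51, so |(-3x^2 + 6x + 5) + 184| < ε.

δ = min(1, ε/51)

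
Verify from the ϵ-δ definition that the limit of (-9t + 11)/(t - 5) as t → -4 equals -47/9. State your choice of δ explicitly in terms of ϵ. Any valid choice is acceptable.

Fix ϵ > 0. We want δ > 0 with 0 < |t + 4| < δ ⇒ |(-9t + 11)/(t - 5) + 47/9| < ϵ.
Combining over a common denominator, (-9t + 11)/(t - 5) + 47/9 = [(-9t + 11)·(-9) − 47·(t - 5)] / [(-9)·(t - 5)] = 34(t + 4) / ((-9)(t - 5)).
So |(-9t + 11)/(t - 5) + 47/9| = 34|t + 4| / (9·|t − 5|).
Require δ ≤ 9/2, so |t − 5| ≥ |-9| − |t + 4| > 9 − 9/2 = 9/2.
Hence |(-9t + 11)/(t - 5) + 47/9| < 34|t + 4|/(9·(9/2)) = (68/81)|t + 4|, which is < ϵ once |t + 4| < (81/68)ϵ.
Take δ = min(9/2, (81/68)ϵ). Then 0 < |t + 4| < δ forces both bounds, so |(-9t + 11)/(t - 5) + 47/9| < ϵ.

δ = min(9/2, (81/68)ϵ)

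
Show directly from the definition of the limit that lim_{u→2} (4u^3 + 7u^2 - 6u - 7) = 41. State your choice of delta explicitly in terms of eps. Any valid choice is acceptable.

Let eps > 0 be given. We want delta > 0 such that 0 < |u − 2| < delta implies |(4u^3 + 7u^2 - 6u - 7) − 41| < eps.
(4u^3 + 7u^2 - 6u - 7) − 41 = 4u^3 + 7u^2 - 6u - 48 = (u − 2)(4u^2 + 15u + 24).
So |(4u^3 + 7u^2 - 6u - 7) − 41| = |u − 2|·|4u^2 + 15u + 24|.
Require delta ≤ 1. Then |u − 2| < 1 gives |u| < 3, and by the triangle inequality |4u^2 + 15u + 24| ≤ 4·3^2 + 15·3 + 24 = 105.
Hence |(4u^3 + 7u^2 - 6u - 7) − 41| ≤ 105|u − 2| < eps provided |u − 2| < eps/105.
Choosing delta = min(1, eps/105) ensures both conditions, hence |(4u^3 + 7u^2 - 6u - 7) − 41| < eps.

delta = min(1, eps/105)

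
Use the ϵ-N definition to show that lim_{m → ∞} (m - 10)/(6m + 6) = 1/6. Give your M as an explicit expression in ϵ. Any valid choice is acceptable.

M = (11/6)/ϵ

Suppose ϵ > 0. For m ≥ 1, |(m - 10)/(6m + 6) − (1/6)| = |-66|/(6(6m + 6)) = 66/(6(6m + 6)).
Since 6m + 6 ≥ 6m for m ≥ 1, this is ≤ 66/(6·6m) = (11/6)/m.
So |(m - 10)/(6m + 6) − (1/6)| < ϵ whenever m > (11/6)/ϵ.
Take M = (11/6)/ϵ. If m > M then |(m - 10)/(6m + 6) − (1/6)| ≤ (11/6)/m < ϵ.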